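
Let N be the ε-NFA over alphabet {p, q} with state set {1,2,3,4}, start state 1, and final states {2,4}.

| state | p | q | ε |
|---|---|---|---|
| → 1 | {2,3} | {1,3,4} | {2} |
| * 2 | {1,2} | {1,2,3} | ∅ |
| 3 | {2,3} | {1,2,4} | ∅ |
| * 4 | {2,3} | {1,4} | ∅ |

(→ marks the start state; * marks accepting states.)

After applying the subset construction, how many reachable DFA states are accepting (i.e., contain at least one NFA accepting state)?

Start state of the DFA: {1,2} (ε-closure of the NFA start).
{1,2} --p--> {1,2,3}  [new]
{1,2} --q--> {1,2,3,4}  [new]
{1,2,3} --p--> {1,2,3}  [seen]
{1,2,3} --q--> {1,2,3,4}  [seen]
{1,2,3,4} --p--> {1,2,3}  [seen]
{1,2,3,4} --q--> {1,2,3,4}  [seen]
Reachable DFA states: {1,2}, {1,2,3}, {1,2,3,4}.
Accepting DFA states (contain an NFA accepting state): {1,2}, {1,2,3}, {1,2,3,4}.

3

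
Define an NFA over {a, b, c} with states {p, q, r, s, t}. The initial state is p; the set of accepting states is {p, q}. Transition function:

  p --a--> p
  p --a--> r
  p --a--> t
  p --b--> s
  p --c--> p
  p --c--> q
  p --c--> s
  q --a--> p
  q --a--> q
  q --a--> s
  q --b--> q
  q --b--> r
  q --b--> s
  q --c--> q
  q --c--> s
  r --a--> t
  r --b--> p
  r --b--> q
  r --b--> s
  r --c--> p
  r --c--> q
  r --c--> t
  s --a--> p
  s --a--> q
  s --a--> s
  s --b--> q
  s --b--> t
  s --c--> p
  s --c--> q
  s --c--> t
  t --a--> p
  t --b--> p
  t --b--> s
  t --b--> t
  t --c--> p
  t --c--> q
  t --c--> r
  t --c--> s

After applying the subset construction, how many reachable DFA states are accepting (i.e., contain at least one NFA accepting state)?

Start state of the DFA: {p}.
{p} --a--> {p, r, t}  [new]
{p} --b--> {s}  [new]
{p} --c--> {p, q, s}  [new]
{p, r, t} --a--> {p, r, t}  [seen]
{p, r, t} --b--> {p, q, s, t}  [new]
{p, r, t} --c--> {p, q, r, s, t}  [new]
{s} --a--> {p, q, s}  [seen]
{s} --b--> {q, t}  [new]
{s} --c--> {p, q, t}  [new]
{p, q, s} --a--> {p, q, r, s, t}  [seen]
{p, q, s} --b--> {q, r, s, t}  [new]
{p, q, s} --c--> {p, q, s, t}  [seen]
{p, q, s, t} --a--> {p, q, r, s, t}  [seen]
{p, q, s, t} --b--> {p, q, r, s, t}  [seen]
{p, q, s, t} --c--> {p, q, r, s, t}  [seen]
{p, q, r, s, t} --a--> {p, q, r, s, t}  [seen]
{p, q, r, s, t} --b--> {p, q, r, s, t}  [seen]
{p, q, r, s, t} --c--> {p, q, r, s, t}  [seen]
{q, t} --a--> {p, q, s}  [seen]
{q, t} --b--> {p, q, r, s, t}  [seen]
{q, t} --c--> {p, q, r, s}  [new]
{p, q, t} --a--> {p, q, r, s, t}  [seen]
{p, q, t} --b--> {p, q, r, s, t}  [seen]
{p, q, t} --c--> {p, q, r, s}  [seen]
{q, r, s, t} --a--> {p, q, s, t}  [seen]
{q, r, s, t} --b--> {p, q, r, s, t}  [seen]
{q, r, s, t} --c--> {p, q, r, s, t}  [seen]
{p, q, r, s} --a--> {p, q, r, s, t}  [seen]
{p, q, r, s} --b--> {p, q, r, s, t}  [seen]
{p, q, r, s} --c--> {p, q, s, t}  [seen]
Reachable DFA states: {p}, {p, r, t}, {s}, {p, q, s}, {p, q, s, t}, {p, q, r, s, t}, {q, t}, {p, q, t}, {q, r, s, t}, {p, q, r, s}.
Accepting DFA states (contain an NFA accepting state): {p}, {p, r, t}, {p, q, s}, {p, q, s, t}, {p, q, r, s, t}, {q, t}, {p, q, t}, {q, r, s, t}, {p, q, r, s}.

9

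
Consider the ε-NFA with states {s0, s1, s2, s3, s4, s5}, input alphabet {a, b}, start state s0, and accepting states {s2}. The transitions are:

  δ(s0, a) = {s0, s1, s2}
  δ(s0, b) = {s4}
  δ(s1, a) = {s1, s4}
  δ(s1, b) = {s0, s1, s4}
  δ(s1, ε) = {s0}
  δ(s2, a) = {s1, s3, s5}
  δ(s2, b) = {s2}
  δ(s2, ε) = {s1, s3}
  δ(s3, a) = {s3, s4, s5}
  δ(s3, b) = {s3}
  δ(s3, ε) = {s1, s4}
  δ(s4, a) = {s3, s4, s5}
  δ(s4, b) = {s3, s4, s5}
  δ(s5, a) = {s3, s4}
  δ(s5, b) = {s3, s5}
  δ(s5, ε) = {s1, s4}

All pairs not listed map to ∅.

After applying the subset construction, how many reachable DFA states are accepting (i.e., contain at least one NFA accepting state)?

Start state of the DFA: {s0} (ε-closure of the NFA start).
{s0} --a--> {s0, s1, s2, s3, s4}  [new]
{s0} --b--> {s4}  [new]
{s0, s1, s2, s3, s4} --a--> {s0, s1, s2, s3, s4, s5}  [new]
{s0, s1, s2, s3, s4} --b--> {s0, s1, s2, s3, s4, s5}  [seen]
{s4} --a--> {s0, s1, s3, s4, s5}  [new]
{s4} --b--> {s0, s1, s3, s4, s5}  [seen]
{s0, s1, s2, s3, s4, s5} --a--> {s0, s1, s2, s3, s4, s5}  [seen]
{s0, s1, s2, s3, s4, s5} --b--> {s0, s1, s2, s3, s4, s5}  [seen]
{s0, s1, s3, s4, s5} --a--> {s0, s1, s2, s3, s4, s5}  [seen]
{s0, s1, s3, s4, s5} --b--> {s0, s1, s3, s4, s5}  [seen]
Reachable DFA states: {s0}, {s0, s1, s2, s3, s4}, {s4}, {s0, s1, s2, s3, s4, s5}, {s0, s1, s3, s4, s5}.
Accepting DFA states (contain an NFA accepting state): {s0, s1, s2, s3, s4}, {s0, s1, s2, s3, s4, s5}.

2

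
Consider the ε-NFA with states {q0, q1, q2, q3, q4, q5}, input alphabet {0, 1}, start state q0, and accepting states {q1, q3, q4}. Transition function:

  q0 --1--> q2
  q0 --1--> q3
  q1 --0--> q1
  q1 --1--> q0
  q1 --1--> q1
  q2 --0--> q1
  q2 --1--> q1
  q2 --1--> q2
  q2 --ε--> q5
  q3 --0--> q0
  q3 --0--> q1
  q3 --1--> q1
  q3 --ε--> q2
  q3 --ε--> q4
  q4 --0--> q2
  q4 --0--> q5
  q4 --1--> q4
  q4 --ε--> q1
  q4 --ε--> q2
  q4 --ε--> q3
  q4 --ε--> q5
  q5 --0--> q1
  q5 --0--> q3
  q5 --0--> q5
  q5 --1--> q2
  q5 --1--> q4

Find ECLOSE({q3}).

{q1, q2, q3, q4, q5}

Begin with {q3}.
q3 →ε {q2, q4}; add q2, q4.
q4 →ε {q1, q2, q3, q5}; add q1, q5.
ε-closure = {q1, q2, q3, q4, q5}.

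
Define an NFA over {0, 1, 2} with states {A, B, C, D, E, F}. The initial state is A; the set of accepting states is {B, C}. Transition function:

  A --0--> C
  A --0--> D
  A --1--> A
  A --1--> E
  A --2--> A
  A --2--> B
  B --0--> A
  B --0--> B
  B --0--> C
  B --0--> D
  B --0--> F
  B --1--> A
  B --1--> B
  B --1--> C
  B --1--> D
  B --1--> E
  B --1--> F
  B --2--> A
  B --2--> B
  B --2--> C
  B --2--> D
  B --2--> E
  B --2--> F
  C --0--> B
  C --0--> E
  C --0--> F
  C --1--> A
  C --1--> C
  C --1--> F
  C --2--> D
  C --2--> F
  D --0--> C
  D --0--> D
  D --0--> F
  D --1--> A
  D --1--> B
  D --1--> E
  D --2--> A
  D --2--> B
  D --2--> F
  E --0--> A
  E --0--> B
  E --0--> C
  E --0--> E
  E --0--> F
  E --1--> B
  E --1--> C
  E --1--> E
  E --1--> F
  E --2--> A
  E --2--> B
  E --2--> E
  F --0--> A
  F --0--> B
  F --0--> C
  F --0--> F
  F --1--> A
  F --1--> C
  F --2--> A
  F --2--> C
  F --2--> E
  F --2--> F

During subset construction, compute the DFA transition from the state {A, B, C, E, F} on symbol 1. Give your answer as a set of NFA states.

δ(A,1) = {A, E}; δ(B,1) = {A, B, C, D, E, F}; δ(C,1) = {A, C, F}; δ(E,1) = {B, C, E, F}; δ(F,1) = {A, C}.
Union: {A, B, C, D, E, F}.

{A, B, C, D, E, F}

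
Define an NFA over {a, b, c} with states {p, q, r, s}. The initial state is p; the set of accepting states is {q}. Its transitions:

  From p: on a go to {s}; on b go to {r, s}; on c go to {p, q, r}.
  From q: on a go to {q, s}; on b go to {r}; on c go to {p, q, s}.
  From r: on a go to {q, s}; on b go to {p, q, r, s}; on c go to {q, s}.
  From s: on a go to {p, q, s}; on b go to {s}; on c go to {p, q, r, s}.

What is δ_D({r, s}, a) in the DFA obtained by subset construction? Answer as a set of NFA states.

{p, q, s}

δ(r,a) = {q, s}; δ(s,a) = {p, q, s}.
Union: {p, q, s}.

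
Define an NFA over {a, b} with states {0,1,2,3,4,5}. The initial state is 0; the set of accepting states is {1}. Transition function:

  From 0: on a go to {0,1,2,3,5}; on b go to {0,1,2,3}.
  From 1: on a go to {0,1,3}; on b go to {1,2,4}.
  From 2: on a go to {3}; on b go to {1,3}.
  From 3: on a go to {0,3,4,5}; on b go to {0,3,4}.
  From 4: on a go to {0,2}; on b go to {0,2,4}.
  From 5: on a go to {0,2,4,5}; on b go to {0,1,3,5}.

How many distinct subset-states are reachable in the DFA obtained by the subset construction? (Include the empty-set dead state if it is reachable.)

Start state of the DFA: {0}.
{0} --a--> {0,1,2,3,5}  [new]
{0} --b--> {0,1,2,3}  [new]
{0,1,2,3,5} --a--> {0,1,2,3,4,5}  [new]
{0,1,2,3,5} --b--> {0,1,2,3,4,5}  [seen]
{0,1,2,3} --a--> {0,1,2,3,4,5}  [seen]
{0,1,2,3} --b--> {0,1,2,3,4}  [new]
{0,1,2,3,4,5} --a--> {0,1,2,3,4,5}  [seen]
{0,1,2,3,4,5} --b--> {0,1,2,3,4,5}  [seen]
{0,1,2,3,4} --a--> {0,1,2,3,4,5}  [seen]
{0,1,2,3,4} --b--> {0,1,2,3,4}  [seen]
Reachable DFA states: {0}, {0,1,2,3,5}, {0,1,2,3}, {0,1,2,3,4,5}, {0,1,2,3,4}.

5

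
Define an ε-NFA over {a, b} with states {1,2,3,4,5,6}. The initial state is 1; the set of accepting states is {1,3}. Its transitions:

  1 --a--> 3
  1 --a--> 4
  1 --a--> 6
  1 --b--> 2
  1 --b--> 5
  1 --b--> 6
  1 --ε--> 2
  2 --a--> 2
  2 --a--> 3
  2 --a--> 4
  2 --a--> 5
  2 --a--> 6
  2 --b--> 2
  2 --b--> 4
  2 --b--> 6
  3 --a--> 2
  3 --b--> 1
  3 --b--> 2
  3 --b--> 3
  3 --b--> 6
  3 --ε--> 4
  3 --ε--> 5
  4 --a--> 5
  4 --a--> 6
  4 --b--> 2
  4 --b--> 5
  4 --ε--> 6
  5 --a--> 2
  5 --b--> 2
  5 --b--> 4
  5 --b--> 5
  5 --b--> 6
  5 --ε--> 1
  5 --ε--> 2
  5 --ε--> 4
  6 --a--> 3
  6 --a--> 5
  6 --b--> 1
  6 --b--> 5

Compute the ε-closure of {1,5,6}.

Begin with {1,5,6}.
1 →ε {2}; add 2.
5 →ε {1,2,4}; add 4.
ε-closure = {1,2,4,5,6}.

{1,2,4,5,6}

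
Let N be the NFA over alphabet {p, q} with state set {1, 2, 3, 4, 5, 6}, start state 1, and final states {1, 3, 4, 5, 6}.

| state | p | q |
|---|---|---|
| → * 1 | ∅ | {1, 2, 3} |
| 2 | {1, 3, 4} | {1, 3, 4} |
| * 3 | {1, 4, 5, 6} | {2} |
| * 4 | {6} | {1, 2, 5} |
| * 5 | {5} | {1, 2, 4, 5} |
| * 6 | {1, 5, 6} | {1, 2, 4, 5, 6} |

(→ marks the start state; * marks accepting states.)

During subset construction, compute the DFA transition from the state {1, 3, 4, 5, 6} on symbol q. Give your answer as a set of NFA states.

δ(1,q) = {1, 2, 3}; δ(3,q) = {2}; δ(4,q) = {1, 2, 5}; δ(5,q) = {1, 2, 4, 5}; δ(6,q) = {1, 2, 4, 5, 6}.
Union: {1, 2, 3, 4, 5, 6}.

{1, 2, 3, 4, 5, 6}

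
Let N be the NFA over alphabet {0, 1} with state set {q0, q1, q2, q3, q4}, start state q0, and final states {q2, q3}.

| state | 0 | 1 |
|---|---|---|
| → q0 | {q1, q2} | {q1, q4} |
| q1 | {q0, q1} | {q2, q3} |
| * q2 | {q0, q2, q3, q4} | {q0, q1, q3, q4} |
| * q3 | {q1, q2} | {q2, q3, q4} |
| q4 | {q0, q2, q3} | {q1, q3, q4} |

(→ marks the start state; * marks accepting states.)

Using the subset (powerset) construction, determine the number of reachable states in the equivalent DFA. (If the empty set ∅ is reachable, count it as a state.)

6

Start state of the DFA: {q0}.
{q0} --0--> {q1, q2}  [new]
{q0} --1--> {q1, q4}  [new]
{q1, q2} --0--> {q0, q1, q2, q3, q4}  [new]
{q1, q2} --1--> {q0, q1, q2, q3, q4}  [seen]
{q1, q4} --0--> {q0, q1, q2, q3}  [new]
{q1, q4} --1--> {q1, q2, q3, q4}  [new]
{q0, q1, q2, q3, q4} --0--> {q0, q1, q2, q3, q4}  [seen]
{q0, q1, q2, q3, q4} --1--> {q0, q1, q2, q3, q4}  [seen]
{q0, q1, q2, q3} --0--> {q0, q1, q2, q3, q4}  [seen]
{q0, q1, q2, q3} --1--> {q0, q1, q2, q3, q4}  [seen]
{q1, q2, q3, q4} --0--> {q0, q1, q2, q3, q4}  [seen]
{q1, q2, q3, q4} --1--> {q0, q1, q2, q3, q4}  [seen]
Reachable DFA states: {q0}, {q1, q2}, {q1, q4}, {q0, q1, q2, q3, q4}, {q0, q1, q2, q3}, {q1, q2, q3, q4}.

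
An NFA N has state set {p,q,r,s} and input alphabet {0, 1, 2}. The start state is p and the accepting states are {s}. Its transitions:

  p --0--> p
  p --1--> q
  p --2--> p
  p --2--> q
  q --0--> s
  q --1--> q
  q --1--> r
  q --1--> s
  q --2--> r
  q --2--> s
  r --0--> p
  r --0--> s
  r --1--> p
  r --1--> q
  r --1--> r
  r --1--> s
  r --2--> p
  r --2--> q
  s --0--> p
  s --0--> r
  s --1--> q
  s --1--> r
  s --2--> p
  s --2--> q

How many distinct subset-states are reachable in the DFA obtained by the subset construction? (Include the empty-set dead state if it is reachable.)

11

Start state of the DFA: {p}.
{p} --0--> {p}  [seen]
{p} --1--> {q}  [new]
{p} --2--> {p,q}  [new]
{q} --0--> {s}  [new]
{q} --1--> {q,r,s}  [new]
{q} --2--> {r,s}  [new]
{p,q} --0--> {p,s}  [new]
{p,q} --1--> {q,r,s}  [seen]
{p,q} --2--> {p,q,r,s}  [new]
{s} --0--> {p,r}  [new]
{s} --1--> {q,r}  [new]
{s} --2--> {p,q}  [seen]
{q,r,s} --0--> {p,r,s}  [new]
{q,r,s} --1--> {p,q,r,s}  [seen]
{q,r,s} --2--> {p,q,r,s}  [seen]
{r,s} --0--> {p,r,s}  [seen]
{r,s} --1--> {p,q,r,s}  [seen]
{r,s} --2--> {p,q}  [seen]
{p,s} --0--> {p,r}  [seen]
{p,s} --1--> {q,r}  [seen]
{p,s} --2--> {p,q}  [seen]
{p,q,r,s} --0--> {p,r,s}  [seen]
{p,q,r,s} --1--> {p,q,r,s}  [seen]
{p,q,r,s} --2--> {p,q,r,s}  [seen]
{p,r} --0--> {p,s}  [seen]
{p,r} --1--> {p,q,r,s}  [seen]
{p,r} --2--> {p,q}  [seen]
{q,r} --0--> {p,s}  [seen]
{q,r} --1--> {p,q,r,s}  [seen]
{q,r} --2--> {p,q,r,s}  [seen]
{p,r,s} --0--> {p,r,s}  [seen]
{p,r,s} --1--> {p,q,r,s}  [seen]
{p,r,s} --2--> {p,q}  [seen]
Reachable DFA states: {p}, {q}, {p,q}, {s}, {q,r,s}, {r,s}, {p,s}, {p,q,r,s}, {p,r}, {q,r}, {p,r,s}.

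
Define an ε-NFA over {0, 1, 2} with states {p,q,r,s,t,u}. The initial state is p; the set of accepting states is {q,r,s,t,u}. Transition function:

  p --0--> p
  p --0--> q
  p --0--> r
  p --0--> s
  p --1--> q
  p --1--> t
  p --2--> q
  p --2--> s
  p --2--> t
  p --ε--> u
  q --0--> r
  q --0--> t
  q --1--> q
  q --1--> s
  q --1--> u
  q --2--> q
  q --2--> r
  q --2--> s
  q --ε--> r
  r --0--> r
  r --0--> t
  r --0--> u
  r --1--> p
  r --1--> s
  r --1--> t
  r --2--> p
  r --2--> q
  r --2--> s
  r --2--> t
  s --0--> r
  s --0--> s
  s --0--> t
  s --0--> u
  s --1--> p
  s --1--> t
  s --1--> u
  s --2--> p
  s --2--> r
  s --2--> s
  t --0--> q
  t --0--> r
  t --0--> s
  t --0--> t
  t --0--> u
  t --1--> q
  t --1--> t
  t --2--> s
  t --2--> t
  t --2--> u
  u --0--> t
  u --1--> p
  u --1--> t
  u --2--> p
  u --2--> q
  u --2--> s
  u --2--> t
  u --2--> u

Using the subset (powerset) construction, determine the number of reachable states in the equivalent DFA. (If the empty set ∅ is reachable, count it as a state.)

3

Start state of the DFA: {p,u} (ε-closure of the NFA start).
{p,u} --0--> {p,q,r,s,t,u}  [new]
{p,u} --1--> {p,q,r,t,u}  [new]
{p,u} --2--> {p,q,r,s,t,u}  [seen]
{p,q,r,s,t,u} --0--> {p,q,r,s,t,u}  [seen]
{p,q,r,s,t,u} --1--> {p,q,r,s,t,u}  [seen]
{p,q,r,s,t,u} --2--> {p,q,r,s,t,u}  [seen]
{p,q,r,t,u} --0--> {p,q,r,s,t,u}  [seen]
{p,q,r,t,u} --1--> {p,q,r,s,t,u}  [seen]
{p,q,r,t,u} --2--> {p,q,r,s,t,u}  [seen]
Reachable DFA states: {p,u}, {p,q,r,s,t,u}, {p,q,r,t,u}.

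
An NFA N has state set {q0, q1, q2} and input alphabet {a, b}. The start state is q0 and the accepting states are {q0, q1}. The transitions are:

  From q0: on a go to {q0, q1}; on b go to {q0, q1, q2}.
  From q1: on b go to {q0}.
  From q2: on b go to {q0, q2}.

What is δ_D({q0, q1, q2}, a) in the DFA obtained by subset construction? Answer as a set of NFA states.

δ(q0,a) = {q0, q1}; δ(q1,a) = ∅; δ(q2,a) = ∅.
Union: {q0, q1}.

{q0, q1}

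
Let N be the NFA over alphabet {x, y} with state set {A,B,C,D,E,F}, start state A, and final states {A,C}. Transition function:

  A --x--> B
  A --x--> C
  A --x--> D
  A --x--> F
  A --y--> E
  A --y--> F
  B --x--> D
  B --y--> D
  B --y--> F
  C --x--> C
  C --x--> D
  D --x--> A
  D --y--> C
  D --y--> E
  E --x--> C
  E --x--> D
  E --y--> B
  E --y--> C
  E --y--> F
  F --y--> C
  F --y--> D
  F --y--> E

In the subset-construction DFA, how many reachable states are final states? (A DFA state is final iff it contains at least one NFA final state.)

10

Start state of the DFA: {A}.
{A} --x--> {B,C,D,F}  [new]
{A} --y--> {E,F}  [new]
{B,C,D,F} --x--> {A,C,D}  [new]
{B,C,D,F} --y--> {C,D,E,F}  [new]
{E,F} --x--> {C,D}  [new]
{E,F} --y--> {B,C,D,E,F}  [new]
{A,C,D} --x--> {A,B,C,D,F}  [new]
{A,C,D} --y--> {C,E,F}  [new]
{C,D,E,F} --x--> {A,C,D}  [seen]
{C,D,E,F} --y--> {B,C,D,E,F}  [seen]
{C,D} --x--> {A,C,D}  [seen]
{C,D} --y--> {C,E}  [new]
{B,C,D,E,F} --x--> {A,C,D}  [seen]
{B,C,D,E,F} --y--> {B,C,D,E,F}  [seen]
{A,B,C,D,F} --x--> {A,B,C,D,F}  [seen]
{A,B,C,D,F} --y--> {C,D,E,F}  [seen]
{C,E,F} --x--> {C,D}  [seen]
{C,E,F} --y--> {B,C,D,E,F}  [seen]
{C,E} --x--> {C,D}  [seen]
{C,E} --y--> {B,C,F}  [new]
{B,C,F} --x--> {C,D}  [seen]
{B,C,F} --y--> {C,D,E,F}  [seen]
Reachable DFA states: {A}, {B,C,D,F}, {E,F}, {A,C,D}, {C,D,E,F}, {C,D}, {B,C,D,E,F}, {A,B,C,D,F}, {C,E,F}, {C,E}, {B,C,F}.
Accepting DFA states (contain an NFA accepting state): {A}, {B,C,D,F}, {A,C,D}, {C,D,E,F}, {C,D}, {B,C,D,E,F}, {A,B,C,D,F}, {C,E,F}, {C,E}, {B,C,F}.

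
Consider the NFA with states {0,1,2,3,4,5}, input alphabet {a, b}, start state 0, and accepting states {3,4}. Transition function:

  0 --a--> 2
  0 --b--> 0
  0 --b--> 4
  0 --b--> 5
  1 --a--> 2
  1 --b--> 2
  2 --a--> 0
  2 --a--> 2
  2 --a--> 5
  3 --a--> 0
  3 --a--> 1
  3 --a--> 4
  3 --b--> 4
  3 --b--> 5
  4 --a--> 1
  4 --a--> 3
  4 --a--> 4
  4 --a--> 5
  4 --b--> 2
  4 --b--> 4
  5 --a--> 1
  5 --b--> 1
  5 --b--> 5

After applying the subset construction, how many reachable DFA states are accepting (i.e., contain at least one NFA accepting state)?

6

Start state of the DFA: {0}.
{0} --a--> {2}  [new]
{0} --b--> {0,4,5}  [new]
{2} --a--> {0,2,5}  [new]
{2} --b--> ∅  [new]
{0,4,5} --a--> {1,2,3,4,5}  [new]
{0,4,5} --b--> {0,1,2,4,5}  [new]
{0,2,5} --a--> {0,1,2,5}  [new]
{0,2,5} --b--> {0,1,4,5}  [new]
∅ --a--> ∅  [seen]
∅ --b--> ∅  [seen]
{1,2,3,4,5} --a--> {0,1,2,3,4,5}  [new]
{1,2,3,4,5} --b--> {1,2,4,5}  [new]
{0,1,2,4,5} --a--> {0,1,2,3,4,5}  [seen]
{0,1,2,4,5} --b--> {0,1,2,4,5}  [seen]
{0,1,2,5} --a--> {0,1,2,5}  [seen]
{0,1,2,5} --b--> {0,1,2,4,5}  [seen]
{0,1,4,5} --a--> {1,2,3,4,5}  [seen]
{0,1,4,5} --b--> {0,1,2,4,5}  [seen]
{0,1,2,3,4,5} --a--> {0,1,2,3,4,5}  [seen]
{0,1,2,3,4,5} --b--> {0,1,2,4,5}  [seen]
{1,2,4,5} --a--> {0,1,2,3,4,5}  [seen]
{1,2,4,5} --b--> {1,2,4,5}  [seen]
Reachable DFA states: {0}, {2}, {0,4,5}, {0,2,5}, ∅, {1,2,3,4,5}, {0,1,2,4,5}, {0,1,2,5}, {0,1,4,5}, {0,1,2,3,4,5}, {1,2,4,5}.
Accepting DFA states (contain an NFA accepting state): {0,4,5}, {1,2,3,4,5}, {0,1,2,4,5}, {0,1,4,5}, {0,1,2,3,4,5}, {1,2,4,5}.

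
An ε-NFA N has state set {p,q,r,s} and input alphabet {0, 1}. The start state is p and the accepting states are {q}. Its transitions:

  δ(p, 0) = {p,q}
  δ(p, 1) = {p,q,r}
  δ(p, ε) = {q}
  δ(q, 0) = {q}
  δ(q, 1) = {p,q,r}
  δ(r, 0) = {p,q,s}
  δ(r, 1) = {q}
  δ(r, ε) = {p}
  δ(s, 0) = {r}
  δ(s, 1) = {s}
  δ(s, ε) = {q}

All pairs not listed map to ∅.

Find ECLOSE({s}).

Begin with {s}.
s →ε {q}; add q.
ε-closure = {q,s}.

{q,s}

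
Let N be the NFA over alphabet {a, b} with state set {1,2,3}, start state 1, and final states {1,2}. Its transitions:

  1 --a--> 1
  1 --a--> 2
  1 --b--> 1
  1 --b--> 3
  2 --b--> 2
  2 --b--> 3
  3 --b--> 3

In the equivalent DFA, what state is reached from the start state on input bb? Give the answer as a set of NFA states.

Start: {1}.
δ(1,b) = {1,3}.
Union: {1,3}.
After b: {1,3}.
δ(1,b) = {1,3}; δ(3,b) = {3}.
Union: {1,3}.
After b: {1,3}.

{1,3}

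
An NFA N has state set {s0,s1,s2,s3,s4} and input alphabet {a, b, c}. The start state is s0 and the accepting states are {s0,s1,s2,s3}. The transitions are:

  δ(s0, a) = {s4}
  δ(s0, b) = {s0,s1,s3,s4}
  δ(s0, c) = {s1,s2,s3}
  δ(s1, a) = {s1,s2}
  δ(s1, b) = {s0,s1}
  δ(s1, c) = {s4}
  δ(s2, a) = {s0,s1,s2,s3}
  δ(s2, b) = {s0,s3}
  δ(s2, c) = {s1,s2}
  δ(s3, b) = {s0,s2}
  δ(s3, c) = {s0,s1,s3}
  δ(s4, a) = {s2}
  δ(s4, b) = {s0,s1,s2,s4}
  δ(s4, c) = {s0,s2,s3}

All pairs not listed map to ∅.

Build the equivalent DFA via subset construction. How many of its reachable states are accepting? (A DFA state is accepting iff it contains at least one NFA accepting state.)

12

Start state of the DFA: {s0}.
{s0} --a--> {s4}  [new]
{s0} --b--> {s0,s1,s3,s4}  [new]
{s0} --c--> {s1,s2,s3}  [new]
{s4} --a--> {s2}  [new]
{s4} --b--> {s0,s1,s2,s4}  [new]
{s4} --c--> {s0,s2,s3}  [new]
{s0,s1,s3,s4} --a--> {s1,s2,s4}  [new]
{s0,s1,s3,s4} --b--> {s0,s1,s2,s3,s4}  [new]
{s0,s1,s3,s4} --c--> {s0,s1,s2,s3,s4}  [seen]
{s1,s2,s3} --a--> {s0,s1,s2,s3}  [new]
{s1,s2,s3} --b--> {s0,s1,s2,s3}  [seen]
{s1,s2,s3} --c--> {s0,s1,s2,s3,s4}  [seen]
{s2} --a--> {s0,s1,s2,s3}  [seen]
{s2} --b--> {s0,s3}  [new]
{s2} --c--> {s1,s2}  [new]
{s0,s1,s2,s4} --a--> {s0,s1,s2,s3,s4}  [seen]
{s0,s1,s2,s4} --b--> {s0,s1,s2,s3,s4}  [seen]
{s0,s1,s2,s4} --c--> {s0,s1,s2,s3,s4}  [seen]
{s0,s2,s3} --a--> {s0,s1,s2,s3,s4}  [seen]
{s0,s2,s3} --b--> {s0,s1,s2,s3,s4}  [seen]
{s0,s2,s3} --c--> {s0,s1,s2,s3}  [seen]
{s1,s2,s4} --a--> {s0,s1,s2,s3}  [seen]
{s1,s2,s4} --b--> {s0,s1,s2,s3,s4}  [seen]
{s1,s2,s4} --c--> {s0,s1,s2,s3,s4}  [seen]
{s0,s1,s2,s3,s4} --a--> {s0,s1,s2,s3,s4}  [seen]
{s0,s1,s2,s3,s4} --b--> {s0,s1,s2,s3,s4}  [seen]
{s0,s1,s2,s3,s4} --c--> {s0,s1,s2,s3,s4}  [seen]
{s0,s1,s2,s3} --a--> {s0,s1,s2,s3,s4}  [seen]
{s0,s1,s2,s3} --b--> {s0,s1,s2,s3,s4}  [seen]
{s0,s1,s2,s3} --c--> {s0,s1,s2,s3,s4}  [seen]
{s0,s3} --a--> {s4}  [seen]
{s0,s3} --b--> {s0,s1,s2,s3,s4}  [seen]
{s0,s3} --c--> {s0,s1,s2,s3}  [seen]
{s1,s2} --a--> {s0,s1,s2,s3}  [seen]
{s1,s2} --b--> {s0,s1,s3}  [new]
{s1,s2} --c--> {s1,s2,s4}  [seen]
{s0,s1,s3} --a--> {s1,s2,s4}  [seen]
{s0,s1,s3} --b--> {s0,s1,s2,s3,s4}  [seen]
{s0,s1,s3} --c--> {s0,s1,s2,s3,s4}  [seen]
Reachable DFA states: {s0}, {s4}, {s0,s1,s3,s4}, {s1,s2,s3}, {s2}, {s0,s1,s2,s4}, {s0,s2,s3}, {s1,s2,s4}, {s0,s1,s2,s3,s4}, {s0,s1,s2,s3}, {s0,s3}, {s1,s2}, {s0,s1,s3}.
Accepting DFA states (contain an NFA accepting state): {s0}, {s0,s1,s3,s4}, {s1,s2,s3}, {s2}, {s0,s1,s2,s4}, {s0,s2,s3}, {s1,s2,s4}, {s0,s1,s2,s3,s4}, {s0,s1,s2,s3}, {s0,s3}, {s1,s2}, {s0,s1,s3}.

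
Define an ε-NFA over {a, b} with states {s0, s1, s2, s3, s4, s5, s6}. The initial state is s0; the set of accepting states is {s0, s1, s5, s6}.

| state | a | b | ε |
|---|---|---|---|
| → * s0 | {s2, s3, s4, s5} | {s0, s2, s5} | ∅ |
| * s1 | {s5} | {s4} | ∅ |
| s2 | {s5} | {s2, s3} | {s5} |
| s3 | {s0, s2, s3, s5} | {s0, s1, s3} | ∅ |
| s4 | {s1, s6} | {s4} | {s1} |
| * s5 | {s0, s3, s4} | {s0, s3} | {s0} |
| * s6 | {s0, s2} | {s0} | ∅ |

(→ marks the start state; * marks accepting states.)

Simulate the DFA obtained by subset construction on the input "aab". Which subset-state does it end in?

{s0, s1, s2, s3, s4, s5}

Start: {s0}.
δ(s0,a) = {s2, s3, s4, s5}.
Union: {s2, s3, s4, s5}.
ε-closure gives {s0, s1, s2, s3, s4, s5}.
After a: {s0, s1, s2, s3, s4, s5}.
δ(s0,a) = {s2, s3, s4, s5}; δ(s1,a) = {s5}; δ(s2,a) = {s5}; δ(s3,a) = {s0, s2, s3, s5}; δ(s4,a) = {s1, s6}; δ(s5,a) = {s0, s3, s4}.
Union: {s0, s1, s2, s3, s4, s5, s6}.
After a: {s0, s1, s2, s3, s4, s5, s6}.
δ(s0,b) = {s0, s2, s5}; δ(s1,b) = {s4}; δ(s2,b) = {s2, s3}; δ(s3,b) = {s0, s1, s3}; δ(s4,b) = {s4}; δ(s5,b) = {s0, s3}; δ(s6,b) = {s0}.
Union: {s0, s1, s2, s3, s4, s5}.
After b: {s0, s1, s2, s3, s4, s5}.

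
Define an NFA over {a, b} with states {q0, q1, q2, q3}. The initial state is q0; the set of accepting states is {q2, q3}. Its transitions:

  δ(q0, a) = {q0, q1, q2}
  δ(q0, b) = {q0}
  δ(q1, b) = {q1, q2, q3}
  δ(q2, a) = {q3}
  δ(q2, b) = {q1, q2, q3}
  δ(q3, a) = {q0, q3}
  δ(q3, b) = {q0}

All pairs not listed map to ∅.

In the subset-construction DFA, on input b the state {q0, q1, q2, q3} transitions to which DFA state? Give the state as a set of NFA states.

{q0, q1, q2, q3}

δ(q0,b) = {q0}; δ(q1,b) = {q1, q2, q3}; δ(q2,b) = {q1, q2, q3}; δ(q3,b) = {q0}.
Union: {q0, q1, q2, q3}.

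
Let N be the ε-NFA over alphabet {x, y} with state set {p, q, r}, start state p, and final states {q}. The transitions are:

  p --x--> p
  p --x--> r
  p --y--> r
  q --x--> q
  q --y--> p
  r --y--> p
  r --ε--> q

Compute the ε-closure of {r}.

Begin with {r}.
r →ε {q}; add q.
ε-closure = {q, r}.

{q, r}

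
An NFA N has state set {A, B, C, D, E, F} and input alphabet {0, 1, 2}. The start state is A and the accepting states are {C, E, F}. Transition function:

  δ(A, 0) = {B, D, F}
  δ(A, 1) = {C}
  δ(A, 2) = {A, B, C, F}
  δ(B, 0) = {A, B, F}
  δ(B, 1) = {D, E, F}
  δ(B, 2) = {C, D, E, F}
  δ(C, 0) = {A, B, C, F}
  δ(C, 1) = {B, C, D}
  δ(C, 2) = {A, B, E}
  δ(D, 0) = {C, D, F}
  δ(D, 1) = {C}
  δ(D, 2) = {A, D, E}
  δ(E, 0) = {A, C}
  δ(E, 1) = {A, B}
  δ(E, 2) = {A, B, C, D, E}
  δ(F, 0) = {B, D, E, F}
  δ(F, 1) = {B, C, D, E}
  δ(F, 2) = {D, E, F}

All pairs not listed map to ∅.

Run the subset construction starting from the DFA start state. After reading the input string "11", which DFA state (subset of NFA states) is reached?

{B, C, D}

Start: {A}.
δ(A,1) = {C}.
Union: {C}.
After 1: {C}.
δ(C,1) = {B, C, D}.
Union: {B, C, D}.
After 1: {B, C, D}.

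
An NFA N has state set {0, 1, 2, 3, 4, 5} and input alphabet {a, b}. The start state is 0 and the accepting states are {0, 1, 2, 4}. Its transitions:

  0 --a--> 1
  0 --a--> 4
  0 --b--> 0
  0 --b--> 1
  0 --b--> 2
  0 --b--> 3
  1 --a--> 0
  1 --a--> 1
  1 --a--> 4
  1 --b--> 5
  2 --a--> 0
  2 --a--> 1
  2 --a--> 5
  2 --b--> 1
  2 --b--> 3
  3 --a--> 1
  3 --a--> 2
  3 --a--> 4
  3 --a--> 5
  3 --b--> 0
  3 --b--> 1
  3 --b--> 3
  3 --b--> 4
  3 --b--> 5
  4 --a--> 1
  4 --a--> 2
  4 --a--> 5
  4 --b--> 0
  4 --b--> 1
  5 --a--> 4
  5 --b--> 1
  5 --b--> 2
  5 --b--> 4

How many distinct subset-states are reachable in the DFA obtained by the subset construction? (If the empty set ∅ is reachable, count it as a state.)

8

Start state of the DFA: {0}.
{0} --a--> {1, 4}  [new]
{0} --b--> {0, 1, 2, 3}  [new]
{1, 4} --a--> {0, 1, 2, 4, 5}  [new]
{1, 4} --b--> {0, 1, 5}  [new]
{0, 1, 2, 3} --a--> {0, 1, 2, 4, 5}  [seen]
{0, 1, 2, 3} --b--> {0, 1, 2, 3, 4, 5}  [new]
{0, 1, 2, 4, 5} --a--> {0, 1, 2, 4, 5}  [seen]
{0, 1, 2, 4, 5} --b--> {0, 1, 2, 3, 4, 5}  [seen]
{0, 1, 5} --a--> {0, 1, 4}  [new]
{0, 1, 5} --b--> {0, 1, 2, 3, 4, 5}  [seen]
{0, 1, 2, 3, 4, 5} --a--> {0, 1, 2, 4, 5}  [seen]
{0, 1, 2, 3, 4, 5} --b--> {0, 1, 2, 3, 4, 5}  [seen]
{0, 1, 4} --a--> {0, 1, 2, 4, 5}  [seen]
{0, 1, 4} --b--> {0, 1, 2, 3, 5}  [new]
{0, 1, 2, 3, 5} --a--> {0, 1, 2, 4, 5}  [seen]
{0, 1, 2, 3, 5} --b--> {0, 1, 2, 3, 4, 5}  [seen]
Reachable DFA states: {0}, {1, 4}, {0, 1, 2, 3}, {0, 1, 2, 4, 5}, {0, 1, 5}, {0, 1, 2, 3, 4, 5}, {0, 1, 4}, {0, 1, 2, 3, 5}.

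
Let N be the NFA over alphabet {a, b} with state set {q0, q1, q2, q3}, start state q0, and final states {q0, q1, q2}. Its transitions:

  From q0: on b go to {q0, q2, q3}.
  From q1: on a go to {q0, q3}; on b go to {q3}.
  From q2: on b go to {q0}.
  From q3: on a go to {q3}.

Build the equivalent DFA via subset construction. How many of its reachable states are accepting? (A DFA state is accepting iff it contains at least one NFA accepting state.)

2

Start state of the DFA: {q0}.
{q0} --a--> ∅  [new]
{q0} --b--> {q0, q2, q3}  [new]
∅ --a--> ∅  [seen]
∅ --b--> ∅  [seen]
{q0, q2, q3} --a--> {q3}  [new]
{q0, q2, q3} --b--> {q0, q2, q3}  [seen]
{q3} --a--> {q3}  [seen]
{q3} --b--> ∅  [seen]
Reachable DFA states: {q0}, ∅, {q0, q2, q3}, {q3}.
Accepting DFA states (contain an NFA accepting state): {q0}, {q0, q2, q3}.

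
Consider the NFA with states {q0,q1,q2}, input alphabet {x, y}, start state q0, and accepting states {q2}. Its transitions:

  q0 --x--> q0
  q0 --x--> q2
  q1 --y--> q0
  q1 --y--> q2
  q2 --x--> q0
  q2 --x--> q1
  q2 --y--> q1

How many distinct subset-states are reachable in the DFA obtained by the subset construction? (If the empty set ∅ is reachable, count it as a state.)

5

Start state of the DFA: {q0}.
{q0} --x--> {q0,q2}  [new]
{q0} --y--> ∅  [new]
{q0,q2} --x--> {q0,q1,q2}  [new]
{q0,q2} --y--> {q1}  [new]
∅ --x--> ∅  [seen]
∅ --y--> ∅  [seen]
{q0,q1,q2} --x--> {q0,q1,q2}  [seen]
{q0,q1,q2} --y--> {q0,q1,q2}  [seen]
{q1} --x--> ∅  [seen]
{q1} --y--> {q0,q2}  [seen]
Reachable DFA states: {q0}, {q0,q2}, ∅, {q0,q1,q2}, {q1}.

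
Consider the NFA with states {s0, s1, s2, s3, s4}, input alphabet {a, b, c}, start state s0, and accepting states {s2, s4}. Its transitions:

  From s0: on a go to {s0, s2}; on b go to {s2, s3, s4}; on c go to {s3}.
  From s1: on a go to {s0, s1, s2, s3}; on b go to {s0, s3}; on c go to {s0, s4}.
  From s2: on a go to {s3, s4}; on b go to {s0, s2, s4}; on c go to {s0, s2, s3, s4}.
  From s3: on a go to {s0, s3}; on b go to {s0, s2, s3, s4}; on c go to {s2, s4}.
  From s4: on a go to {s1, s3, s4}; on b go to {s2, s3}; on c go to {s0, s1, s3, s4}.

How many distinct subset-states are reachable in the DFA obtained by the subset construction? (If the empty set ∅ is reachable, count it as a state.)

11

Start state of the DFA: {s0}.
{s0} --a--> {s0, s2}  [new]
{s0} --b--> {s2, s3, s4}  [new]
{s0} --c--> {s3}  [new]
{s0, s2} --a--> {s0, s2, s3, s4}  [new]
{s0, s2} --b--> {s0, s2, s3, s4}  [seen]
{s0, s2} --c--> {s0, s2, s3, s4}  [seen]
{s2, s3, s4} --a--> {s0, s1, s3, s4}  [new]
{s2, s3, s4} --b--> {s0, s2, s3, s4}  [seen]
{s2, s3, s4} --c--> {s0, s1, s2, s3, s4}  [new]
{s3} --a--> {s0, s3}  [new]
{s3} --b--> {s0, s2, s3, s4}  [seen]
{s3} --c--> {s2, s4}  [new]
{s0, s2, s3, s4} --a--> {s0, s1, s2, s3, s4}  [seen]
{s0, s2, s3, s4} --b--> {s0, s2, s3, s4}  [seen]
{s0, s2, s3, s4} --c--> {s0, s1, s2, s3, s4}  [seen]
{s0, s1, s3, s4} --a--> {s0, s1, s2, s3, s4}  [seen]
{s0, s1, s3, s4} --b--> {s0, s2, s3, s4}  [seen]
{s0, s1, s3, s4} --c--> {s0, s1, s2, s3, s4}  [seen]
{s0, s1, s2, s3, s4} --a--> {s0, s1, s2, s3, s4}  [seen]
{s0, s1, s2, s3, s4} --b--> {s0, s2, s3, s4}  [seen]
{s0, s1, s2, s3, s4} --c--> {s0, s1, s2, s3, s4}  [seen]
{s0, s3} --a--> {s0, s2, s3}  [new]
{s0, s3} --b--> {s0, s2, s3, s4}  [seen]
{s0, s3} --c--> {s2, s3, s4}  [seen]
{s2, s4} --a--> {s1, s3, s4}  [new]
{s2, s4} --b--> {s0, s2, s3, s4}  [seen]
{s2, s4} --c--> {s0, s1, s2, s3, s4}  [seen]
{s0, s2, s3} --a--> {s0, s2, s3, s4}  [seen]
{s0, s2, s3} --b--> {s0, s2, s3, s4}  [seen]
{s0, s2, s3} --c--> {s0, s2, s3, s4}  [seen]
{s1, s3, s4} --a--> {s0, s1, s2, s3, s4}  [seen]
{s1, s3, s4} --b--> {s0, s2, s3, s4}  [seen]
{s1, s3, s4} --c--> {s0, s1, s2, s3, s4}  [seen]
Reachable DFA states: {s0}, {s0, s2}, {s2, s3, s4}, {s3}, {s0, s2, s3, s4}, {s0, s1, s3, s4}, {s0, s1, s2, s3, s4}, {s0, s3}, {s2, s4}, {s0, s2, s3}, {s1, s3, s4}.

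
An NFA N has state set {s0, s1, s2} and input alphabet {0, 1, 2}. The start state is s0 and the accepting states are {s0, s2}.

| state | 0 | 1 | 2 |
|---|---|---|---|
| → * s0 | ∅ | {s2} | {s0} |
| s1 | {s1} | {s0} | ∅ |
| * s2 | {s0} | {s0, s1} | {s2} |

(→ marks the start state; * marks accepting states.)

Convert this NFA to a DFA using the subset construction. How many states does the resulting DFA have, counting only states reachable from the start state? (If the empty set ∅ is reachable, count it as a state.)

Start state of the DFA: {s0}.
{s0} --0--> ∅  [new]
{s0} --1--> {s2}  [new]
{s0} --2--> {s0}  [seen]
∅ --0--> ∅  [seen]
∅ --1--> ∅  [seen]
∅ --2--> ∅  [seen]
{s2} --0--> {s0}  [seen]
{s2} --1--> {s0, s1}  [new]
{s2} --2--> {s2}  [seen]
{s0, s1} --0--> {s1}  [new]
{s0, s1} --1--> {s0, s2}  [new]
{s0, s1} --2--> {s0}  [seen]
{s1} --0--> {s1}  [seen]
{s1} --1--> {s0}  [seen]
{s1} --2--> ∅  [seen]
{s0, s2} --0--> {s0}  [seen]
{s0, s2} --1--> {s0, s1, s2}  [new]
{s0, s2} --2--> {s0, s2}  [seen]
{s0, s1, s2} --0--> {s0, s1}  [seen]
{s0, s1, s2} --1--> {s0, s1, s2}  [seen]
{s0, s1, s2} --2--> {s0, s2}  [seen]
Reachable DFA states: {s0}, ∅, {s2}, {s0, s1}, {s1}, {s0, s2}, {s0, s1, s2}.

7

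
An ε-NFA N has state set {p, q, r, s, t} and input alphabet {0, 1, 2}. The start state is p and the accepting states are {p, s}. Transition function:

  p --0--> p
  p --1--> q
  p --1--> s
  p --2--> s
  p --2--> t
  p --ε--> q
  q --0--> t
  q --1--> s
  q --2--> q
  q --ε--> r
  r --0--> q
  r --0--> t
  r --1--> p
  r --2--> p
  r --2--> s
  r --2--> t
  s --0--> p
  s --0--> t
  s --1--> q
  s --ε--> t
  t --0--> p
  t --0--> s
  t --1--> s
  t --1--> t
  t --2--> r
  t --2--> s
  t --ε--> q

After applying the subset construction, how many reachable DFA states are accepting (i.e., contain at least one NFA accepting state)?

3

Start state of the DFA: {p, q, r} (ε-closure of the NFA start).
{p, q, r} --0--> {p, q, r, t}  [new]
{p, q, r} --1--> {p, q, r, s, t}  [new]
{p, q, r} --2--> {p, q, r, s, t}  [seen]
{p, q, r, t} --0--> {p, q, r, s, t}  [seen]
{p, q, r, t} --1--> {p, q, r, s, t}  [seen]
{p, q, r, t} --2--> {p, q, r, s, t}  [seen]
{p, q, r, s, t} --0--> {p, q, r, s, t}  [seen]
{p, q, r, s, t} --1--> {p, q, r, s, t}  [seen]
{p, q, r, s, t} --2--> {p, q, r, s, t}  [seen]
Reachable DFA states: {p, q, r}, {p, q, r, t}, {p, q, r, s, t}.
Accepting DFA states (contain an NFA accepting state): {p, q, r}, {p, q, r, t}, {p, q, r, s, t}.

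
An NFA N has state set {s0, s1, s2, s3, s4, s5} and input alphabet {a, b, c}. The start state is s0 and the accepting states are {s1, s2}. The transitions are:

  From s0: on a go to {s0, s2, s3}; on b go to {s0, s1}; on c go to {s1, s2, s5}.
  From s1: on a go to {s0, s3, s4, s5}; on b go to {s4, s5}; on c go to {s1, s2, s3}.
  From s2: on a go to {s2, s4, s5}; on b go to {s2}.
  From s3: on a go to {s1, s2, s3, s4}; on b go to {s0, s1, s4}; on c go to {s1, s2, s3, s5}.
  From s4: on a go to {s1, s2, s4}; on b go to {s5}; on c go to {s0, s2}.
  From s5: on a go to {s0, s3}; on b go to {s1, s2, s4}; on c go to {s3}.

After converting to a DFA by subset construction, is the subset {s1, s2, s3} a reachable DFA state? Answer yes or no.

Start state of the DFA: {s0}.
{s0} --a--> {s0, s2, s3}  [new]
{s0} --b--> {s0, s1}  [new]
{s0} --c--> {s1, s2, s5}  [new]
{s0, s2, s3} --a--> {s0, s1, s2, s3, s4, s5}  [new]
{s0, s2, s3} --b--> {s0, s1, s2, s4}  [new]
{s0, s2, s3} --c--> {s1, s2, s3, s5}  [new]
{s0, s1} --a--> {s0, s2, s3, s4, s5}  [new]
{s0, s1} --b--> {s0, s1, s4, s5}  [new]
{s0, s1} --c--> {s1, s2, s3, s5}  [seen]
{s1, s2, s5} --a--> {s0, s2, s3, s4, s5}  [seen]
{s1, s2, s5} --b--> {s1, s2, s4, s5}  [new]
{s1, s2, s5} --c--> {s1, s2, s3}  [new]
{s0, s1, s2, s3, s4, s5} --a--> {s0, s1, s2, s3, s4, s5}  [seen]
{s0, s1, s2, s3, s4, s5} --b--> {s0, s1, s2, s4, s5}  [new]
{s0, s1, s2, s3, s4, s5} --c--> {s0, s1, s2, s3, s5}  [new]
{s0, s1, s2, s4} --a--> {s0, s1, s2, s3, s4, s5}  [seen]
{s0, s1, s2, s4} --b--> {s0, s1, s2, s4, s5}  [seen]
{s0, s1, s2, s4} --c--> {s0, s1, s2, s3, s5}  [seen]
{s1, s2, s3, s5} --a--> {s0, s1, s2, s3, s4, s5}  [seen]
{s1, s2, s3, s5} --b--> {s0, s1, s2, s4, s5}  [seen]
{s1, s2, s3, s5} --c--> {s1, s2, s3, s5}  [seen]
{s0, s2, s3, s4, s5} --a--> {s0, s1, s2, s3, s4, s5}  [seen]
{s0, s2, s3, s4, s5} --b--> {s0, s1, s2, s4, s5}  [seen]
{s0, s2, s3, s4, s5} --c--> {s0, s1, s2, s3, s5}  [seen]
{s0, s1, s4, s5} --a--> {s0, s1, s2, s3, s4, s5}  [seen]
{s0, s1, s4, s5} --b--> {s0, s1, s2, s4, s5}  [seen]
{s0, s1, s4, s5} --c--> {s0, s1, s2, s3, s5}  [seen]
{s1, s2, s4, s5} --a--> {s0, s1, s2, s3, s4, s5}  [seen]
{s1, s2, s4, s5} --b--> {s1, s2, s4, s5}  [seen]
{s1, s2, s4, s5} --c--> {s0, s1, s2, s3}  [new]
{s1, s2, s3} --a--> {s0, s1, s2, s3, s4, s5}  [seen]
{s1, s2, s3} --b--> {s0, s1, s2, s4, s5}  [seen]
{s1, s2, s3} --c--> {s1, s2, s3, s5}  [seen]
{s0, s1, s2, s4, s5} --a--> {s0, s1, s2, s3, s4, s5}  [seen]
{s0, s1, s2, s4, s5} --b--> {s0, s1, s2, s4, s5}  [seen]
{s0, s1, s2, s4, s5} --c--> {s0, s1, s2, s3, s5}  [seen]
{s0, s1, s2, s3, s5} --a--> {s0, s1, s2, s3, s4, s5}  [seen]
{s0, s1, s2, s3, s5} --b--> {s0, s1, s2, s4, s5}  [seen]
{s0, s1, s2, s3, s5} --c--> {s1, s2, s3, s5}  [seen]
{s0, s1, s2, s3} --a--> {s0, s1, s2, s3, s4, s5}  [seen]
{s0, s1, s2, s3} --b--> {s0, s1, s2, s4, s5}  [seen]
{s0, s1, s2, s3} --c--> {s1, s2, s3, s5}  [seen]
Reachable DFA states: {s0}, {s0, s2, s3}, {s0, s1}, {s1, s2, s5}, {s0, s1, s2, s3, s4, s5}, {s0, s1, s2, s4}, {s1, s2, s3, s5}, {s0, s2, s3, s4, s5}, {s0, s1, s4, s5}, {s1, s2, s4, s5}, {s1, s2, s3}, {s0, s1, s2, s4, s5}, {s0, s1, s2, s3, s5}, {s0, s1, s2, s3}.
{s1, s2, s3} is among them.

yes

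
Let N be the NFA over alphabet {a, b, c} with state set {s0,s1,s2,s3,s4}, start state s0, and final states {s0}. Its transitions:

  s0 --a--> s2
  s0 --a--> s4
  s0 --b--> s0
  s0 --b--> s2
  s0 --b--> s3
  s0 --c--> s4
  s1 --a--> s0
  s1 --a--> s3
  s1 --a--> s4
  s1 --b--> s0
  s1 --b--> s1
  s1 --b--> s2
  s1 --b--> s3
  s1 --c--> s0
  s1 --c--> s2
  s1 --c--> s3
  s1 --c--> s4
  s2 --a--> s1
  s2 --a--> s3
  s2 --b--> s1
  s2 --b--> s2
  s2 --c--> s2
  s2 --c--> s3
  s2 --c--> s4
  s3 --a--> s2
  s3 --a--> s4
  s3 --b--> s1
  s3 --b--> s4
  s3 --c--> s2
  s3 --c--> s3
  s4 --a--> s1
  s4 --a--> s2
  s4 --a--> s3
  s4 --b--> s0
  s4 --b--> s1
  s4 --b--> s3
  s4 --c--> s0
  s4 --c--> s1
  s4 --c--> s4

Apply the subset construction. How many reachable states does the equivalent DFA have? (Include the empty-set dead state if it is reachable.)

Start state of the DFA: {s0}.
{s0} --a--> {s2,s4}  [new]
{s0} --b--> {s0,s2,s3}  [new]
{s0} --c--> {s4}  [new]
{s2,s4} --a--> {s1,s2,s3}  [new]
{s2,s4} --b--> {s0,s1,s2,s3}  [new]
{s2,s4} --c--> {s0,s1,s2,s3,s4}  [new]
{s0,s2,s3} --a--> {s1,s2,s3,s4}  [new]
{s0,s2,s3} --b--> {s0,s1,s2,s3,s4}  [seen]
{s0,s2,s3} --c--> {s2,s3,s4}  [new]
{s4} --a--> {s1,s2,s3}  [seen]
{s4} --b--> {s0,s1,s3}  [new]
{s4} --c--> {s0,s1,s4}  [new]
{s1,s2,s3} --a--> {s0,s1,s2,s3,s4}  [seen]
{s1,s2,s3} --b--> {s0,s1,s2,s3,s4}  [seen]
{s1,s2,s3} --c--> {s0,s2,s3,s4}  [new]
{s0,s1,s2,s3} --a--> {s0,s1,s2,s3,s4}  [seen]
{s0,s1,s2,s3} --b--> {s0,s1,s2,s3,s4}  [seen]
{s0,s1,s2,s3} --c--> {s0,s2,s3,s4}  [seen]
{s0,s1,s2,s3,s4} --a--> {s0,s1,s2,s3,s4}  [seen]
{s0,s1,s2,s3,s4} --b--> {s0,s1,s2,s3,s4}  [seen]
{s0,s1,s2,s3,s4} --c--> {s0,s1,s2,s3,s4}  [seen]
{s1,s2,s3,s4} --a--> {s0,s1,s2,s3,s4}  [seen]
{s1,s2,s3,s4} --b--> {s0,s1,s2,s3,s4}  [seen]
{s1,s2,s3,s4} --c--> {s0,s1,s2,s3,s4}  [seen]
{s2,s3,s4} --a--> {s1,s2,s3,s4}  [seen]
{s2,s3,s4} --b--> {s0,s1,s2,s3,s4}  [seen]
{s2,s3,s4} --c--> {s0,s1,s2,s3,s4}  [seen]
{s0,s1,s3} --a--> {s0,s2,s3,s4}  [seen]
{s0,s1,s3} --b--> {s0,s1,s2,s3,s4}  [seen]
{s0,s1,s3} --c--> {s0,s2,s3,s4}  [seen]
{s0,s1,s4} --a--> {s0,s1,s2,s3,s4}  [seen]
{s0,s1,s4} --b--> {s0,s1,s2,s3}  [seen]
{s0,s1,s4} --c--> {s0,s1,s2,s3,s4}  [seen]
{s0,s2,s3,s4} --a--> {s1,s2,s3,s4}  [seen]
{s0,s2,s3,s4} --b--> {s0,s1,s2,s3,s4}  [seen]
{s0,s2,s3,s4} --c--> {s0,s1,s2,s3,s4}  [seen]
Reachable DFA states: {s0}, {s2,s4}, {s0,s2,s3}, {s4}, {s1,s2,s3}, {s0,s1,s2,s3}, {s0,s1,s2,s3,s4}, {s1,s2,s3,s4}, {s2,s3,s4}, {s0,s1,s3}, {s0,s1,s4}, {s0,s2,s3,s4}.

12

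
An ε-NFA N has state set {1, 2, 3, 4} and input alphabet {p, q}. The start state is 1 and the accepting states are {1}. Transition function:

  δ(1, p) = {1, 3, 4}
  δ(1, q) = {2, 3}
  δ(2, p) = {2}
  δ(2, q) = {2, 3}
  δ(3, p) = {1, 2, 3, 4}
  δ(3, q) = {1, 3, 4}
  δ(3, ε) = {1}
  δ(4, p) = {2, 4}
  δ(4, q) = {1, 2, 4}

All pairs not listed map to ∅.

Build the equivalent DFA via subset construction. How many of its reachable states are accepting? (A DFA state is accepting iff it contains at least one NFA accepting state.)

Start state of the DFA: {1} (ε-closure of the NFA start).
{1} --p--> {1, 3, 4}  [new]
{1} --q--> {1, 2, 3}  [new]
{1, 3, 4} --p--> {1, 2, 3, 4}  [new]
{1, 3, 4} --q--> {1, 2, 3, 4}  [seen]
{1, 2, 3} --p--> {1, 2, 3, 4}  [seen]
{1, 2, 3} --q--> {1, 2, 3, 4}  [seen]
{1, 2, 3, 4} --p--> {1, 2, 3, 4}  [seen]
{1, 2, 3, 4} --q--> {1, 2, 3, 4}  [seen]
Reachable DFA states: {1}, {1, 3, 4}, {1, 2, 3}, {1, 2, 3, 4}.
Accepting DFA states (contain an NFA accepting state): {1}, {1, 3, 4}, {1, 2, 3}, {1, 2, 3, 4}.

4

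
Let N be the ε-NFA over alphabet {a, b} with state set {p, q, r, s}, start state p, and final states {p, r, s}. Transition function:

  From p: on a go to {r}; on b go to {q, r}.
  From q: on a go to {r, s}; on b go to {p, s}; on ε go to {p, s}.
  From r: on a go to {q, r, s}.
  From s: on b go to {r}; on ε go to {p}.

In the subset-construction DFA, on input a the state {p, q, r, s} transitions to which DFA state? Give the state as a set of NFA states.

δ(p,a) = {r}; δ(q,a) = {r, s}; δ(r,a) = {q, r, s}; δ(s,a) = ∅.
Union: {q, r, s}.
ε-closure gives {p, q, r, s}.

{p, q, r, s}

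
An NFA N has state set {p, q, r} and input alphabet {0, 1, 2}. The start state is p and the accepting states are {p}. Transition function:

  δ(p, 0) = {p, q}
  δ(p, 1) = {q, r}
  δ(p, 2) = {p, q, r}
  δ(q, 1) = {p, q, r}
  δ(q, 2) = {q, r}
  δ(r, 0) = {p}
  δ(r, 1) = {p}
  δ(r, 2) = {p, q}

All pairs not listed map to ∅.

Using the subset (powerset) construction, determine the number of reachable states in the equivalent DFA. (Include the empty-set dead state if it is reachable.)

Start state of the DFA: {p}.
{p} --0--> {p, q}  [new]
{p} --1--> {q, r}  [new]
{p} --2--> {p, q, r}  [new]
{p, q} --0--> {p, q}  [seen]
{p, q} --1--> {p, q, r}  [seen]
{p, q} --2--> {p, q, r}  [seen]
{q, r} --0--> {p}  [seen]
{q, r} --1--> {p, q, r}  [seen]
{q, r} --2--> {p, q, r}  [seen]
{p, q, r} --0--> {p, q}  [seen]
{p, q, r} --1--> {p, q, r}  [seen]
{p, q, r} --2--> {p, q, r}  [seen]
Reachable DFA states: {p}, {p, q}, {q, r}, {p, q, r}.

4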